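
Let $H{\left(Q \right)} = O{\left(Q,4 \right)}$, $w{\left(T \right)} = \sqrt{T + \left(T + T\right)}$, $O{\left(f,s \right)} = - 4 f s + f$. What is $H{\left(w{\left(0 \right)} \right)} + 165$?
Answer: $165$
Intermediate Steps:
$O{\left(f,s \right)} = f - 4 f s$ ($O{\left(f,s \right)} = - 4 f s + f = f - 4 f s$)
$w{\left(T \right)} = \sqrt{3} \sqrt{T}$ ($w{\left(T \right)} = \sqrt{T + 2 T} = \sqrt{3 T} = \sqrt{3} \sqrt{T}$)
$H{\left(Q \right)} = - 15 Q$ ($H{\left(Q \right)} = Q \left(1 - 16\right) = Q \left(-15\right) = - 15 Q$)
$H{\left(w{\left(0 \right)} \right)} + 165 = - 15 \sqrt{3} \sqrt{0} + 165 = - 15 \sqrt{3} \cdot 0 + 165 = \left(-15\right) 0 + 165 = 0 + 165 = 165$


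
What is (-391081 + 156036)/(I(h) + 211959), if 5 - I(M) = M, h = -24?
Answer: -235045/211988 ≈ -1.1088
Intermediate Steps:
I(M) = 5 - M
(-391081 + 156036)/(I(h) + 211959) = (-391081 + 156036)/((5 - 1*(-24)) + 211959) = -235045/((5 + 24) + 211959) = -235045/(29 + 211959) = -235045/211988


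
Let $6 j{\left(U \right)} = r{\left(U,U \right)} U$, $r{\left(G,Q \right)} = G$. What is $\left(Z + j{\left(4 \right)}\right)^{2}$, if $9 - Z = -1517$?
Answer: $\frac{21031396}{9} \approx 2.3368 \cdot 10^{6}$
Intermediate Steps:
$Z = 1526$ ($Z = 9 - -1517 = 9 + 1517 = 1526$)
$j{\left(U \right)} = \frac{U^{2}}{6}$ ($j{\left(U \right)} = \frac{U U}{6} = \frac{U^{2}}{6}$)
$\left(Z + j{\left(4 \right)}\right)^{2} = \left(1526 + \frac{4^{2}}{6}\right)^{2} = \left(1526 + \frac{1}{6} \cdot 16\right)^{2} = \left(1526 + \frac{8}{3}\right)^{2} = \left(\frac{4586}{3}\right)^{2} = \frac{21031396}{9}$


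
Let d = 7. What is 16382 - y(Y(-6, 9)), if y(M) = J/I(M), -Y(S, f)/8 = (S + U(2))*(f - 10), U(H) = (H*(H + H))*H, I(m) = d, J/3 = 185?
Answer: 114119/7 ≈ 16303.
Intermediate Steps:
J = 555 (J = 3*185 = 555)
I(m) = 7
U(H) = 2*H**3 (U(H) = (H*(2*H))*H = (2*H**2)*H = 2*H**3)
Y(S, f) = -8*(-10 + f)*(16 + S) (Y(S, f) = -8*(S + 2*2**3)*(f - 10) = -8*(S + 2*8)*(-10 + f) = -8*(S + 16)*(-10 + f) = -8*(16 + S)*(-10 + f) = -8*(-10 + f)*(16 + S))
y(M) = 555/7
16382 - y(Y(-6, 9)) = 16382 - 1*555/7 = 16382 - 555/7 = 114119/7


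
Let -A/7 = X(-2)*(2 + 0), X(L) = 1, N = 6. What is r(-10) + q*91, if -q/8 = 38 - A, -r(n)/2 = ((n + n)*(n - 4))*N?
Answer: -41216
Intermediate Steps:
A = -14 (A = -7*(2 + 0) = -7*2 = -14)
r(n) = -24*n*(-4 + n) (r(n) = -2*(n + n)*(n - 4)*6 = -2*(2*n)*(-4 + n)*6 = -2*2*n*(-4 + n)*6 = -24*n*(-4 + n))
q = -416 (q = -8*(38 - 1*(-14)) = -8*(38 + 14) = -8*52 = -416)
r(-10) + q*91 = 24*(-10)*(4 - 1*(-10)) - 416*91 = 24*(-10)*(4 + 10) - 37856 = 24*(-10)*14 - 37856 = -3360 - 37856 = -41216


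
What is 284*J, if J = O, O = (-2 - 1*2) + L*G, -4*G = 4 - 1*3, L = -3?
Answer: -923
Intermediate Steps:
G = -¼ (G = -(4 - 1*3)/4 = -(4 - 3)/4 = -¼*1 = -¼ ≈ -0.25000)
O = -13/4 (O = (-2 - 1*2) - 3*(-¼) = (-2 - 2) + ¾ = -4 + ¾ = -13/4 ≈ -3.2500)
J = -13/4 ≈ -3.2500
284*J = 284*(-13/4) = -923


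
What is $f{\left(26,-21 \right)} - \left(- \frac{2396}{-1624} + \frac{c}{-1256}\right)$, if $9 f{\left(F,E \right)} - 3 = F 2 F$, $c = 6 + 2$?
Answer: $\frac{85527677}{573678} \approx 149.09$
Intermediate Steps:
$c = 8$
$f{\left(F,E \right)} = \frac{1}{3} + \frac{2 F^{2}}{9}$ ($f{\left(F,E \right)} = \frac{1}{3} + \frac{F 2 F}{9} = \frac{1}{3} + \frac{2 F F}{9} = \frac{1}{3} + \frac{2 F^{2}}{9}$)
$f{\left(26,-21 \right)} - \left(- \frac{2396}{-1624} + \frac{c}{-1256}\right) = \left(\frac{1}{3} + \frac{2 \cdot 26^{2}}{9}\right) - \left(- \frac{2396}{-1624} + \frac{8}{-1256}\right) = \left(\frac{1}{3} + \frac{2}{9} \cdot 676\right) - \left(\left(-2396\right) \left(- \frac{1}{1624}\right) + 8 \left(- \frac{1}{1256}\right)\right) = \left(\frac{1}{3} + \frac{1352}{9}\right) - \left(\frac{599}{406} - \frac{1}{157}\right) = \frac{1355}{9} - \frac{93637}{63742} = \frac{85527677}{573678}$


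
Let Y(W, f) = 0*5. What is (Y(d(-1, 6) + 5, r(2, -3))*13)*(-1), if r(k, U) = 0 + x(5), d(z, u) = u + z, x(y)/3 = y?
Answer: 0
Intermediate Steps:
x(y) = 3*y
r(k, U) = 15 (r(k, U) = 0 + 3*5 = 0 + 15 = 15)
Y(W, f) = 0
(Y(d(-1, 6) + 5, r(2, -3))*13)*(-1) = (0*13)*(-1) = 0*(-1) = 0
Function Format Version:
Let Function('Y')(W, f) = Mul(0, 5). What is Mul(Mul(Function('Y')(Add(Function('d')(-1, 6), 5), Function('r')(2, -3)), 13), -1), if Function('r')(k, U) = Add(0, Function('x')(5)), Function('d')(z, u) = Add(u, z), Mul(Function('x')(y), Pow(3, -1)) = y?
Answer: 0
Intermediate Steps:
Function('x')(y) = Mul(3, y)
Function('r')(k, U) = 15 (Function('r')(k, U) = Add(0, Mul(3, 5)) = Add(0, 15) = 15)
Function('Y')(W, f) = 0
Mul(Mul(Function('Y')(Add(Function('d')(-1, 6), 5), Function('r')(2, -3)), 13), -1) = Mul(Mul(0, 13), -1) = Mul(0, -1) = 0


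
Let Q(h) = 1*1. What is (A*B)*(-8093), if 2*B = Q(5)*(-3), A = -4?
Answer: -48558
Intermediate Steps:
Q(h) = 1
B = -3/2 (B = (1*(-3))/2 = (1/2)*(-3) = -3/2 ≈ -1.5000)
(A*B)*(-8093) = -4*(-3/2)*(-8093) = 6*(-8093) = -48558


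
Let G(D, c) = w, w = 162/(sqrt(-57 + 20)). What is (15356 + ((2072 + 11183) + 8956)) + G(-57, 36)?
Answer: 37567 - 162*I*sqrt(37)/37 ≈ 37567.0 - 26.633*I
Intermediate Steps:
w = -162*I*sqrt(37)/37 (w = 162/(sqrt(-37)) = 162/((I*sqrt(37))) = 162*(-I*sqrt(37)/37) = -162*I*sqrt(37)/37 ≈ -26.633*I)
G(D, c) = -162*I*sqrt(37)/37
(15356 + ((2072 + 11183) + 8956)) + G(-57, 36) = (15356 + ((2072 + 11183) + 8956)) - 162*I*sqrt(37)/37 = (15356 + (13255 + 8956)) - 162*I*sqrt(37)/37 = (15356 + 22211) - 162*I*sqrt(37)/37 = 37567 - 162*I*sqrt(37)/37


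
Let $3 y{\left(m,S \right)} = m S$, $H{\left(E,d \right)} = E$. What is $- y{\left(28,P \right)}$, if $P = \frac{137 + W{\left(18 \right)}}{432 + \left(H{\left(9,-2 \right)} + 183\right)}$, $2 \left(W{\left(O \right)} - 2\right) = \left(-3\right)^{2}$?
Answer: $- \frac{2009}{936} \approx -2.1464$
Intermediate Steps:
$W{\left(O \right)} = \frac{13}{2}$ ($W{\left(O \right)} = 2 + \frac{\left(-3\right)^{2}}{2} = 2 + \frac{1}{2} \cdot 9 = 2 + \frac{9}{2} = \frac{13}{2}$)
$P = \frac{287}{1248}$ ($P = \frac{137 + \frac{13}{2}}{432 + \left(9 + 183\right)} = \frac{287}{2 \left(432 + 192\right)} = \frac{287}{2 \cdot 624} = \frac{287}{2} \cdot \frac{1}{624} = \frac{287}{1248} \approx 0.22997$)
$y{\left(m,S \right)} = \frac{S m}{3}$ ($y{\left(m,S \right)} = \frac{m S}{3} = \frac{S m}{3}$)
$- y{\left(28,P \right)} = - \frac{287 \cdot 28}{3 \cdot 1248} = \left(-1\right) \frac{2009}{936} = - \frac{2009}{936}$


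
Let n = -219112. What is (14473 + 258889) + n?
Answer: 54250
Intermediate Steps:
(14473 + 258889) + n = (14473 + 258889) - 219112 = 273362 - 219112 = 54250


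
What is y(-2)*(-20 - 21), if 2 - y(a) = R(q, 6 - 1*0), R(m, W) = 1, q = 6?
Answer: -41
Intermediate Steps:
y(a) = 1 (y(a) = 2 - 1*1 = 2 - 1 = 1)
y(-2)*(-20 - 21) = 1*(-20 - 21) = 1*(-41) = -41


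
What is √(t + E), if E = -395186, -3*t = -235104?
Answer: 3*I*√35202 ≈ 562.87*I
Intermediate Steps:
t = 78368 (t = -⅓*(-235104) = 78368)
√(t + E) = √(78368 - 395186) = √(-316818) = 3*I*√35202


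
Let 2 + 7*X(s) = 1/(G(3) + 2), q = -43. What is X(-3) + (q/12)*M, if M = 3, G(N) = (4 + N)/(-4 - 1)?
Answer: -907/84 ≈ -10.798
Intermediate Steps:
G(N) = -⅘ - N/5 (G(N) = (4 + N)/(-5) = (4 + N)*(-⅕) = -⅘ - N/5)
X(s) = -1/21 (X(s) = -2/7 + 1/(7*((-⅘ - ⅕*3) + 2)) = -2/7 + 1/(7*((-⅘ - ⅗) + 2)) = -2/7 + 1/(7*(-7/5 + 2)) = -2/7 + 1/(7*(⅗)) = -2/7 + (⅐)*(5/3) = -2/7 + 5/21 = -1/21)
X(-3) + (q/12)*M = -1/21 - 43/12*3 = -1/21 - 43/4 = -907/84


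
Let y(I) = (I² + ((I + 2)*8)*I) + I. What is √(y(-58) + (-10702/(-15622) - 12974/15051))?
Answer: √404818857800698196397/117563361 ≈ 171.14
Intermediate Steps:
y(I) = I + I² + I*(16 + 8*I) (y(I) = (I² + ((2 + I)*8)*I) + I = (I² + (16 + 8*I)*I) + I = (I² + I*(16 + 8*I)) + I = I + I² + I*(16 + 8*I))
√(y(-58) + (-10702/(-15622) - 12974/15051)) = √(-58*(17 + 9*(-58)) + (-10702/(-15622) - 12974/15051)) = √(-58*(17 - 522) + (-10702*(-1/15622) - 12974*1/15051)) = √(-58*(-505) + (5351/7811 - 12974/15051)) = √(29290 - 20802013/117563361) = √(3443410041677/117563361) = √404818857800698196397/117563361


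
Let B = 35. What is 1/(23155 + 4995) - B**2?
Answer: -34483749/28150 ≈ -1225.0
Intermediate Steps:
1/(23155 + 4995) - B**2 = 1/(23155 + 4995) - 1*35**2 = 1/28150 - 1*1225 = 1/28150 - 1225 = -34483749/28150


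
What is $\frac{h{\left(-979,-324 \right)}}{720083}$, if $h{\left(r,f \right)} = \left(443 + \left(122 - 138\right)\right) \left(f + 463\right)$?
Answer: $\frac{8479}{102869} \approx 0.082425$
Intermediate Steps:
$h{\left(r,f \right)} = 197701 + 427 f$ ($h{\left(r,f \right)} = \left(443 + \left(122 - 138\right)\right) \left(463 + f\right) = \left(443 - 16\right) \left(463 + f\right) = 427 \left(463 + f\right) = 197701 + 427 f$)
$\frac{h{\left(-979,-324 \right)}}{720083} = \frac{197701 + 427 \left(-324\right)}{720083} = \left(197701 - 138348\right) \frac{1}{720083} = 59353 \cdot \frac{1}{720083} = \frac{8479}{102869}$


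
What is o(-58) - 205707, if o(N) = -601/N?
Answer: -11930405/58 ≈ -2.0570e+5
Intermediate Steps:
o(-58) - 205707 = -601/(-58) - 205707 = -601*(-1/58) - 205707 = 601/58 - 205707 = -11930405/58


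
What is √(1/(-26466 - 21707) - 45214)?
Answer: 3*I*√11658369263331/48173 ≈ 212.64*I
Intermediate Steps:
√(1/(-26466 - 21707) - 45214) = √(1/(-48173) - 45214) = √(-1/48173 - 45214) = √(-2178094023/48173) = 3*I*√11658369263331/48173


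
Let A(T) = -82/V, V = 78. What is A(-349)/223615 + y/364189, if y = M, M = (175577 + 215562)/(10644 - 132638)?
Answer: -747528734203/55351933404470430 ≈ -1.3505e-5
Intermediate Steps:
M = -391139/121994 (M = 391139/(-121994) = 391139*(-1/121994) = -391139/121994 ≈ -3.2062)
A(T) = -41/39 (A(T) = -82/78 = -82*1/78 = -41/39)
y = -391139/121994 ≈ -3.2062
A(-349)/223615 + y/364189 = -41/39/223615 - 391139/121994/364189 = -41/39*1/223615 - 391139/121994*1/364189 = -41/8720985 - 55877/6346981838 = -747528734203/55351933404470430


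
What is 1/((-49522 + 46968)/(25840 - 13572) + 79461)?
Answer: 6134/487412497 ≈ 1.2585e-5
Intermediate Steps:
1/((-49522 + 46968)/(25840 - 13572) + 79461) = 1/(-2554/12268 + 79461) = 1/(-2554*1/12268 + 79461) = 1/(-1277/6134 + 79461) = 1/(487412497/6134) = 6134/487412497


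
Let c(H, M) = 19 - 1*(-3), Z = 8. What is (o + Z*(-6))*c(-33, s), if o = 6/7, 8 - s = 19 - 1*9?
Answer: -7260/7 ≈ -1037.1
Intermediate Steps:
s = -2 (s = 8 - (19 - 1*9) = 8 - (19 - 9) = 8 - 1*10 = 8 - 10 = -2)
c(H, M) = 22 (c(H, M) = 19 + 3 = 22)
o = 6/7 (o = 6*(⅐) = 6/7 ≈ 0.85714)
(o + Z*(-6))*c(-33, s) = (6/7 + 8*(-6))*22 = (6/7 - 48)*22 = -330/7*22 = -7260/7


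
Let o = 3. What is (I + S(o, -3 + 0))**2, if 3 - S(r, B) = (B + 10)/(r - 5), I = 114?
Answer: 58081/4 ≈ 14520.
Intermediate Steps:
S(r, B) = 3 - (10 + B)/(-5 + r) (S(r, B) = 3 - (B + 10)/(r - 5) = 3 - (10 + B)/(-5 + r))
(I + S(o, -3 + 0))**2 = (114 + (-25 - (-3 + 0) + 3*3)/(-5 + 3))**2 = (114 + (-25 - 1*(-3) + 9)/(-2))**2 = (114 - (-25 + 3 + 9)/2)**2 = (114 - 1/2*(-13))**2 = (114 + 13/2)**2 = (241/2)**2 = 58081/4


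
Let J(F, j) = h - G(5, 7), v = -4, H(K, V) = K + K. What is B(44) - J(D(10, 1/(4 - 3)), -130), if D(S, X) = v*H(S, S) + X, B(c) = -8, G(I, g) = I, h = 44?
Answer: -47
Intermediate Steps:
H(K, V) = 2*K
D(S, X) = X - 8*S (D(S, X) = -8*S + X = X - 8*S)
J(F, j) = 39 (J(F, j) = 44 - 1*5 = 44 - 5 = 39)
B(44) - J(D(10, 1/(4 - 3)), -130) = -8 - 1*39 = -8 - 39 = -47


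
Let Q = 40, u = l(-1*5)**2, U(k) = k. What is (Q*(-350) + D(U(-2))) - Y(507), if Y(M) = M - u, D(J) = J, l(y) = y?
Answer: -14484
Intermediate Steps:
u = 25 (u = (-1*5)**2 = (-5)**2 = 25)
Y(M) = -25 + M (Y(M) = M - 1*25 = M - 25 = -25 + M)
(Q*(-350) + D(U(-2))) - Y(507) = (40*(-350) - 2) - (-25 + 507) = (-14000 - 2) - 1*482 = -14002 - 482 = -14484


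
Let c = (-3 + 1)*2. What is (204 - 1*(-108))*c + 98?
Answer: -1150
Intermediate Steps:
c = -4 (c = -2*2 = -4)
(204 - 1*(-108))*c + 98 = (204 - 1*(-108))*(-4) + 98 = (204 + 108)*(-4) + 98 = 312*(-4) + 98 = -1248 + 98 = -1150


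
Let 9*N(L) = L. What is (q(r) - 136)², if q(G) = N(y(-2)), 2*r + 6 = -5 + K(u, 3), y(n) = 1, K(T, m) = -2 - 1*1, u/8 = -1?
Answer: 1495729/81 ≈ 18466.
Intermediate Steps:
u = -8 (u = 8*(-1) = -8)
K(T, m) = -3 (K(T, m) = -2 - 1 = -3)
r = -7 (r = -3 + (-5 - 3)/2 = -3 + (½)*(-8) = -3 - 4 = -7)
N(L) = L/9
q(G) = ⅑ (q(G) = (⅑)*1 = ⅑)
(q(r) - 136)² = (⅑ - 136)² = (-1223/9)² = 1495729/81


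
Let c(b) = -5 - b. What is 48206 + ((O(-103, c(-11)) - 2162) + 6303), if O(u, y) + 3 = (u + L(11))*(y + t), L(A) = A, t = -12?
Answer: 52896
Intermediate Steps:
O(u, y) = -3 + (-12 + y)*(11 + u) (O(u, y) = -3 + (u + 11)*(y - 12) = -3 + (11 + u)*(-12 + y) = -3 + (-12 + y)*(11 + u))
48206 + ((O(-103, c(-11)) - 2162) + 6303) = 48206 + (((-135 - 12*(-103) + 11*(-5 - 1*(-11)) - 103*(-5 - 1*(-11))) - 2162) + 6303) = 48206 + (((-135 + 1236 + 11*(-5 + 11) - 103*(-5 + 11)) - 2162) + 6303) = 48206 + (((-135 + 1236 + 11*6 - 103*6) - 2162) + 6303) = 48206 + (((-135 + 1236 + 66 - 618) - 2162) + 6303) = 48206 + ((549 - 2162) + 6303) = 48206 + (-1613 + 6303) = 48206 + 4690 = 52896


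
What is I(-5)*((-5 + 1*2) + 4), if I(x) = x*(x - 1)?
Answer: 30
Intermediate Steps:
I(x) = x*(-1 + x)
I(-5)*((-5 + 1*2) + 4) = (-5*(-1 - 5))*((-5 + 1*2) + 4) = (-5*(-6))*((-5 + 2) + 4) = 30*(-3 + 4) = 30*1 = 30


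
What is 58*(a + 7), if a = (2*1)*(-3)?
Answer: 58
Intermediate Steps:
a = -6 (a = 2*(-3) = -6)
58*(a + 7) = 58*(-6 + 7) = 58*1 = 58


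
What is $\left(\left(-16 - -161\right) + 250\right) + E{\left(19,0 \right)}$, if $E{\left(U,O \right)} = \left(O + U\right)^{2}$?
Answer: $756$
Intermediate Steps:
$\left(\left(-16 - -161\right) + 250\right) + E{\left(19,0 \right)} = \left(\left(-16 - -161\right) + 250\right) + \left(0 + 19\right)^{2} = \left(\left(-16 + 161\right) + 250\right) + 19^{2} = \left(145 + 250\right) + 361 = 395 + 361 = 756$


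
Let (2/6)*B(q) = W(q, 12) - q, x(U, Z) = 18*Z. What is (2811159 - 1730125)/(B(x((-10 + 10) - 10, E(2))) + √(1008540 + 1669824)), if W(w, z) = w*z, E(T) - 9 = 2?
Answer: 196207671/1111522 - 540517*√74399/3334566 ≈ 132.31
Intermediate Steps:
E(T) = 11 (E(T) = 9 + 2 = 11)
B(q) = 33*q (B(q) = 3*(q*12 - q) = 3*(12*q - q) = 3*(11*q) = 33*q)
(2811159 - 1730125)/(B(x((-10 + 10) - 10, E(2))) + √(1008540 + 1669824)) = (2811159 - 1730125)/(33*(18*11) + √(1008540 + 1669824)) = 1081034/(33*198 + √2678364) = 1081034/(6534 + 6*√74399)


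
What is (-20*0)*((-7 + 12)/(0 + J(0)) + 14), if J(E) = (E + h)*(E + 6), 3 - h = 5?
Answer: 0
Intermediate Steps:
h = -2 (h = 3 - 1*5 = 3 - 5 = -2)
J(E) = (-2 + E)*(6 + E) (J(E) = (E - 2)*(E + 6) = (-2 + E)*(6 + E))
(-20*0)*((-7 + 12)/(0 + J(0)) + 14) = (-20*0)*((-7 + 12)/(0 + (-12 + 0² + 4*0)) + 14) = 0*(5/(0 + (-12 + 0 + 0)) + 14) = 0*(5/(0 - 12) + 14) = 0*(5/(-12) + 14) = 0*(5*(-1/12) + 14) = 0*(-5/12 + 14) = 0*(163/12) = 0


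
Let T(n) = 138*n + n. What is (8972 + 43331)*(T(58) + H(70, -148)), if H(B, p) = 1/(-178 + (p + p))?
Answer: 199870004261/474 ≈ 4.2167e+8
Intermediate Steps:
T(n) = 139*n
H(B, p) = 1/(-178 + 2*p)
(8972 + 43331)*(T(58) + H(70, -148)) = (8972 + 43331)*(139*58 + 1/(2*(-89 - 148))) = 52303*(8062 + (½)/(-237)) = 52303*(8062 + (½)*(-1/237)) = 52303*(8062 - 1/474) = 52303*(3821387/474) = 199870004261/474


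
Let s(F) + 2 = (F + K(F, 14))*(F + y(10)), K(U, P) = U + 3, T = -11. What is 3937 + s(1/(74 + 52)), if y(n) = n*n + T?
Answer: 16683440/3969 ≈ 4203.4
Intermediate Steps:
K(U, P) = 3 + U
y(n) = -11 + n**2 (y(n) = n*n - 11 = n**2 - 11 = -11 + n**2)
s(F) = -2 + (3 + 2*F)*(89 + F) (s(F) = -2 + (F + (3 + F))*(F + (-11 + 10**2)) = -2 + (3 + 2*F)*(F + (-11 + 100)) = -2 + (3 + 2*F)*(F + 89) = -2 + (3 + 2*F)*(89 + F))
3937 + s(1/(74 + 52)) = 3937 + (265 + 2*(1/(74 + 52))**2 + 181/(74 + 52)) = 3937 + (265 + 2*(1/126)**2 + 181/126) = 3937 + (265 + 2*(1/126)**2 + 181*(1/126)) = 3937 + (265 + 2*(1/15876) + 181/126) = 3937 + (265 + 1/7938 + 181/126) = 3937 + 1057487/3969 = 16683440/3969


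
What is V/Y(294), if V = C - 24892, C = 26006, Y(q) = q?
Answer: 557/147 ≈ 3.7891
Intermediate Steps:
V = 1114 (V = 26006 - 24892 = 1114)
V/Y(294) = 1114/294 = 1114*(1/294) = 557/147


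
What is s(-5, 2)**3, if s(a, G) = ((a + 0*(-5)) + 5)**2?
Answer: 0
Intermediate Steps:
s(a, G) = (5 + a)**2 (s(a, G) = ((a + 0) + 5)**2 = (a + 5)**2 = (5 + a)**2)
s(-5, 2)**3 = ((5 - 5)**2)**3 = (0**2)**3 = 0**3 = 0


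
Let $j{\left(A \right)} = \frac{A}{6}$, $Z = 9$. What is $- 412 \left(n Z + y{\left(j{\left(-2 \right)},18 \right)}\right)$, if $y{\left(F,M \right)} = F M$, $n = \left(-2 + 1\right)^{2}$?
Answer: $-1236$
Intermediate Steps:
$n = 1$ ($n = \left(-1\right)^{2} = 1$)
$j{\left(A \right)} = \frac{A}{6}$ ($j{\left(A \right)} = A \frac{1}{6} = \frac{A}{6}$)
$- 412 \left(n Z + y{\left(j{\left(-2 \right)},18 \right)}\right) = - 412 \left(1 \cdot 9 + \frac{1}{6} \left(-2\right) 18\right) = - 412 \left(9 - 6\right) = \left(-412\right) 3 = -1236$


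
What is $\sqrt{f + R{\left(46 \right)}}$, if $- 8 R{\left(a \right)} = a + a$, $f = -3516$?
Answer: $\frac{i \sqrt{14110}}{2} \approx 59.393 i$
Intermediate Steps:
$R{\left(a \right)} = - \frac{a}{4}$ ($R{\left(a \right)} = - \frac{a + a}{8} = - \frac{2 a}{8} = - \frac{a}{4}$)
$\sqrt{f + R{\left(46 \right)}} = \sqrt{-3516 - \frac{23}{2}} = \sqrt{- \frac{7055}{2}} = \frac{i \sqrt{14110}}{2}$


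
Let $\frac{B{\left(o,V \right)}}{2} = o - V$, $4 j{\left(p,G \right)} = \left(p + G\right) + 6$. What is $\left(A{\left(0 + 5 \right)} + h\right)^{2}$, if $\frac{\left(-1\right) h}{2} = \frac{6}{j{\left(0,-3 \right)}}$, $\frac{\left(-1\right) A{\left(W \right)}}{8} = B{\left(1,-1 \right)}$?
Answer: $2304$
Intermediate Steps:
$j{\left(p,G \right)} = \frac{3}{2} + \frac{G}{4} + \frac{p}{4}$ ($j{\left(p,G \right)} = \frac{\left(p + G\right) + 6}{4} = \frac{\left(G + p\right) + 6}{4} = \frac{6 + G + p}{4} = \frac{3}{2} + \frac{G}{4} + \frac{p}{4}$)
$B{\left(o,V \right)} = - 2 V + 2 o$ ($B{\left(o,V \right)} = 2 \left(o - V\right) = - 2 V + 2 o$)
$A{\left(W \right)} = -32$ ($A{\left(W \right)} = - 8 \left(\left(-2\right) \left(-1\right) + 2 \cdot 1\right) = - 8 \left(2 + 2\right) = \left(-8\right) 4 = -32$)
$h = -16$ ($h = - 2 \frac{6}{\frac{3}{2} + \frac{1}{4} \left(-3\right) + \frac{1}{4} \cdot 0} = - 2 \frac{6}{\frac{3}{2} - \frac{3}{4} + 0} = - 2 \frac{6}{\frac{3}{4}} = - 2 \cdot 6 \cdot \frac{4}{3} = \left(-2\right) 8 = -16$)
$\left(A{\left(0 + 5 \right)} + h\right)^{2} = \left(-32 - 16\right)^{2} = \left(-48\right)^{2} = 2304$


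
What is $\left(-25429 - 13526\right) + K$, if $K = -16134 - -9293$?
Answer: $-45796$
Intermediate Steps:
$K = -6841$ ($K = -16134 + 9293 = -6841$)
$\left(-25429 - 13526\right) + K = \left(-25429 - 13526\right) - 6841 = -38955 - 6841 = -45796$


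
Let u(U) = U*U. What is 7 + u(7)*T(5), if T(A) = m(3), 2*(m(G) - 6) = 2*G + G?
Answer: 1043/2 ≈ 521.50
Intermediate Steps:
u(U) = U²
m(G) = 6 + 3*G/2 (m(G) = 6 + (2*G + G)/2 = 6 + (3*G)/2 = 6 + 3*G/2)
T(A) = 21/2 (T(A) = 6 + (3/2)*3 = 6 + 9/2 = 21/2)
7 + u(7)*T(5) = 7 + 7²*(21/2) = 7 + 49*(21/2) = 7 + 1029/2 = 1043/2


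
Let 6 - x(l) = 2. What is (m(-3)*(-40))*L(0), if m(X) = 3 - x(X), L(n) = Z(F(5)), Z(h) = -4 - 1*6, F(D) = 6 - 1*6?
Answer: -400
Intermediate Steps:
F(D) = 0 (F(D) = 6 - 6 = 0)
x(l) = 4 (x(l) = 6 - 1*2 = 6 - 2 = 4)
Z(h) = -10 (Z(h) = -4 - 6 = -10)
L(n) = -10
m(X) = -1 (m(X) = 3 - 1*4 = 3 - 4 = -1)
(m(-3)*(-40))*L(0) = -1*(-40)*(-10) = 40*(-10) = -400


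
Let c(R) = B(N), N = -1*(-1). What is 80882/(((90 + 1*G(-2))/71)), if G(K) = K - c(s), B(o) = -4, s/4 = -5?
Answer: 2871311/46 ≈ 62420.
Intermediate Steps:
s = -20 (s = 4*(-5) = -20)
N = 1
c(R) = -4
G(K) = 4 + K (G(K) = K - 1*(-4) = K + 4 = 4 + K)
80882/(((90 + 1*G(-2))/71)) = 80882/(((90 + 1*(4 - 2))/71)) = 80882/(((90 + 1*2)*(1/71))) = 80882/(((90 + 2)*(1/71))) = 80882/((92*(1/71))) = 80882/(92/71) = 80882*(71/92) = 2871311/46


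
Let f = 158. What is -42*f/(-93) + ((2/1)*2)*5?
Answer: 2832/31 ≈ 91.355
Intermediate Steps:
-42*f/(-93) + ((2/1)*2)*5 = -6636/(-93) + ((2/1)*2)*5 = -6636*(-1)/93 + ((2*1)*2)*5 = -42*(-158/93) + (2*2)*5 = 2212/31 + 4*5 = 2212/31 + 20 = 2832/31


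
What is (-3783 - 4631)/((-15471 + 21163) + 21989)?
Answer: -8414/27681 ≈ -0.30396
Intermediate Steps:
(-3783 - 4631)/((-15471 + 21163) + 21989) = -8414/(5692 + 21989) = -8414/27681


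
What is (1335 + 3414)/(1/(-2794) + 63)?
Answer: 13268706/176021 ≈ 75.381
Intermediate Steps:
(1335 + 3414)/(1/(-2794) + 63) = 4749/(-1/2794 + 63) = 4749/(176021/2794) = 4749*(2794/176021) = 13268706/176021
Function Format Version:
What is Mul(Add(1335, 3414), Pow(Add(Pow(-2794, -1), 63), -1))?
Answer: Rational(13268706, 176021) ≈ 75.381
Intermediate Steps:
Mul(Add(1335, 3414), Pow(Add(Pow(-2794, -1), 63), -1)) = Mul(4749, Pow(Add(Rational(-1, 2794), 63), -1)) = Mul(4749, Pow(Rational(176021, 2794), -1)) = Mul(4749, Rational(2794, 176021)) = Rational(13268706, 176021)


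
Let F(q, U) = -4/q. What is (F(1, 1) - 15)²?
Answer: 361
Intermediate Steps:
(F(1, 1) - 15)² = (-4/1 - 15)² = (-4*1 - 15)² = (-4 - 15)² = (-19)² = 361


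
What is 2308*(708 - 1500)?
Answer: -1827936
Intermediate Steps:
2308*(708 - 1500) = 2308*(-792) = -1827936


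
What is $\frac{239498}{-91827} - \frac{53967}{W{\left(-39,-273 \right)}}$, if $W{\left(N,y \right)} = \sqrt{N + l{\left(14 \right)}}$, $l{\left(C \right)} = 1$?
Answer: $- \frac{239498}{91827} + \frac{53967 i \sqrt{38}}{38} \approx -2.6081 + 8754.6 i$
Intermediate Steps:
$W{\left(N,y \right)} = \sqrt{1 + N}$ ($W{\left(N,y \right)} = \sqrt{N + 1} = \sqrt{1 + N}$)
$\frac{239498}{-91827} - \frac{53967}{W{\left(-39,-273 \right)}} = \frac{239498}{-91827} - \frac{53967}{\sqrt{1 - 39}} = 239498 \left(- \frac{1}{91827}\right) - \frac{53967}{\sqrt{-38}} = - \frac{239498}{91827} - \frac{53967}{i \sqrt{38}} = - \frac{239498}{91827} - 53967 \left(- \frac{i \sqrt{38}}{38}\right) = - \frac{239498}{91827} + \frac{53967 i \sqrt{38}}{38}$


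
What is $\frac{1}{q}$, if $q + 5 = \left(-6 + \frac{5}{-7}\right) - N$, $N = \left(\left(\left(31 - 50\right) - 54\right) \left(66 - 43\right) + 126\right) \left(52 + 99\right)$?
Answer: $\frac{7}{1641439} \approx 4.2645 \cdot 10^{-6}$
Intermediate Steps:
$N = -234503$ ($N = \left(\left(-19 - 54\right) 23 + 126\right) 151 = \left(\left(-73\right) 23 + 126\right) 151 = \left(-1679 + 126\right) 151 = \left(-1553\right) 151 = -234503$)
$q = \frac{1641439}{7}$ ($q = -5 - \left(-234497 + \frac{5}{7}\right) = -5 + \left(\left(-6 + 5 \left(- \frac{1}{7}\right)\right) + 234503\right) = -5 + \left(\left(-6 - \frac{5}{7}\right) + 234503\right) = -5 + \left(- \frac{47}{7} + 234503\right) = -5 + \frac{1641474}{7} = \frac{1641439}{7} \approx 2.3449 \cdot 10^{5}$)
$\frac{1}{q} = \frac{1}{\frac{1641439}{7}} = \frac{7}{1641439}$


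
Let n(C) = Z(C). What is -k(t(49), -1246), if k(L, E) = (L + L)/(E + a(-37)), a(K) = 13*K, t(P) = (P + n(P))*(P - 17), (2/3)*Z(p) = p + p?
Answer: 12544/1727 ≈ 7.2635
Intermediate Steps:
Z(p) = 3*p (Z(p) = 3*(p + p)/2 = 3*(2*p)/2 = 3*p)
n(C) = 3*C
t(P) = 4*P*(-17 + P) (t(P) = (P + 3*P)*(P - 17) = (4*P)*(-17 + P) = 4*P*(-17 + P))
k(L, E) = 2*L/(-481 + E) (k(L, E) = (L + L)/(E + 13*(-37)) = (2*L)/(E - 481) = (2*L)/(-481 + E) = 2*L/(-481 + E))
-k(t(49), -1246) = -2*4*49*(-17 + 49)/(-481 - 1246) = -2*4*49*32/(-1727) = -2*6272*(-1)/1727 = -1*(-12544/1727) = 12544/1727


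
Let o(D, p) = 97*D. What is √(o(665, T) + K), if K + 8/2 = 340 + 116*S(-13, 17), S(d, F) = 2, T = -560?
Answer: √65073 ≈ 255.09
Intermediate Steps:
K = 568 (K = -4 + (340 + 116*2) = -4 + (340 + 232) = -4 + 572 = 568)
√(o(665, T) + K) = √(97*665 + 568) = √(64505 + 568) = √65073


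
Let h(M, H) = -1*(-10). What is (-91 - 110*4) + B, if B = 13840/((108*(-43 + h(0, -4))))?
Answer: -476581/891 ≈ -534.88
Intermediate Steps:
h(M, H) = 10
B = -3460/891 (B = 13840/((108*(-43 + 10))) = 13840/((108*(-33))) = 13840/(-3564) = 13840*(-1/3564) = -3460/891 ≈ -3.8833)
(-91 - 110*4) + B = (-91 - 110*4) - 3460/891 = (-91 - 440) - 3460/891 = -531 - 3460/891 = -476581/891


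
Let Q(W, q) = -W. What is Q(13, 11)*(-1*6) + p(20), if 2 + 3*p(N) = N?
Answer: 84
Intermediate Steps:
p(N) = -⅔ + N/3
Q(13, 11)*(-1*6) + p(20) = (-1*13)*(-1*6) + (-⅔ + (⅓)*20) = -13*(-6) + (-⅔ + 20/3) = 78 + 6 = 84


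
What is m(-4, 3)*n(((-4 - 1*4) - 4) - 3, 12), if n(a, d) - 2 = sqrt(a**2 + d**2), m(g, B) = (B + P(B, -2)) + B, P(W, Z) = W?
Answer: 18 + 27*sqrt(41) ≈ 190.88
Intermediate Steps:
m(g, B) = 3*B (m(g, B) = (B + B) + B = 2*B + B = 3*B)
n(a, d) = 2 + sqrt(a**2 + d**2)
m(-4, 3)*n(((-4 - 1*4) - 4) - 3, 12) = (3*3)*(2 + sqrt((((-4 - 1*4) - 4) - 3)**2 + 12**2)) = 9*(2 + sqrt((((-4 - 4) - 4) - 3)**2 + 144)) = 9*(2 + sqrt(((-8 - 4) - 3)**2 + 144)) = 9*(2 + sqrt((-12 - 3)**2 + 144)) = 9*(2 + sqrt((-15)**2 + 144)) = 9*(2 + sqrt(225 + 144)) = 9*(2 + sqrt(369)) = 9*(2 + 3*sqrt(41)) = 18 + 27*sqrt(41)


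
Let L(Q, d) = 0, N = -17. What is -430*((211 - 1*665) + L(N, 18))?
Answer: 195220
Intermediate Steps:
-430*((211 - 1*665) + L(N, 18)) = -430*((211 - 1*665) + 0) = -430*((211 - 665) + 0) = -430*(-454 + 0) = -430*(-454) = 195220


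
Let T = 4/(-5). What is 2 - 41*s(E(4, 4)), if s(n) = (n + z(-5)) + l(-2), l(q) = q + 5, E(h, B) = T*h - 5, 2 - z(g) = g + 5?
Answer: 666/5 ≈ 133.20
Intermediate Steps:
T = -⅘ (T = 4*(-⅕) = -⅘ ≈ -0.80000)
z(g) = -3 - g (z(g) = 2 - (g + 5) = 2 - (5 + g) = 2 + (-5 - g) = -3 - g)
E(h, B) = -5 - 4*h/5 (E(h, B) = -4*h/5 - 5 = -5 - 4*h/5)
l(q) = 5 + q
s(n) = 5 + n (s(n) = (n + (-3 - 1*(-5))) + (5 - 2) = (n + (-3 + 5)) + 3 = (n + 2) + 3 = (2 + n) + 3 = 5 + n)
2 - 41*s(E(4, 4)) = 2 - 41*(5 + (-5 - ⅘*4)) = 2 - 41*(5 + (-5 - 16/5)) = 2 - 41*(5 - 41/5) = 2 - 41*(-16/5) = 2 + 656/5 = 666/5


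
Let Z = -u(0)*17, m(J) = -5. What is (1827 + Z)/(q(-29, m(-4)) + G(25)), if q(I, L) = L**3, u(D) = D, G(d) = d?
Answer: -1827/100 ≈ -18.270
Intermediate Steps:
Z = 0 (Z = -1*0*17 = 0*17 = 0)
(1827 + Z)/(q(-29, m(-4)) + G(25)) = (1827 + 0)/((-5)**3 + 25) = 1827/(-125 + 25) = 1827/(-100) = 1827*(-1/100) = -1827/100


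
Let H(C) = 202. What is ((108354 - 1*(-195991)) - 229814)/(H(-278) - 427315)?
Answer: -74531/427113 ≈ -0.17450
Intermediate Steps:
((108354 - 1*(-195991)) - 229814)/(H(-278) - 427315) = ((108354 - 1*(-195991)) - 229814)/(202 - 427315) = ((108354 + 195991) - 229814)/(-427113) = (304345 - 229814)*(-1/427113) = 74531*(-1/427113) = -74531/427113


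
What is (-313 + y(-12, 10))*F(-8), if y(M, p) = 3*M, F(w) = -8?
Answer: 2792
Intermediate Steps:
(-313 + y(-12, 10))*F(-8) = (-313 + 3*(-12))*(-8) = (-313 - 36)*(-8) = -349*(-8) = 2792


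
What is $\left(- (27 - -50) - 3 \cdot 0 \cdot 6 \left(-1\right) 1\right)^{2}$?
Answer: $5929$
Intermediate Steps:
$\left(- (27 - -50) - 3 \cdot 0 \cdot 6 \left(-1\right) 1\right)^{2} = \left(- (27 + 50) - 3 \cdot 0 \left(\left(-6\right) 1\right)\right)^{2} = \left(\left(-1\right) 77 - 3 \cdot 0 \left(-6\right)\right)^{2} = \left(-77 - 0\right)^{2} = \left(-77 + 0\right)^{2} = \left(-77\right)^{2} = 5929$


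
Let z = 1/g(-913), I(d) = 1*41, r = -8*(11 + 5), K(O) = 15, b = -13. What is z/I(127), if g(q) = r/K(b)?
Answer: -15/5248 ≈ -0.0028582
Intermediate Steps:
r = -128 (r = -8*16 = -128)
g(q) = -128/15
I(d) = 41
z = -15/128 (z = 1/(-128/15) = -15/128 ≈ -0.11719)
z/I(127) = -15/128/41 = -15/128*1/41 = -15/5248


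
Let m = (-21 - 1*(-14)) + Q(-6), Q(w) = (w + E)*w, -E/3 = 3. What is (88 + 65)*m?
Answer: 12699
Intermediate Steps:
E = -9 (E = -3*3 = -9)
Q(w) = w*(-9 + w) (Q(w) = (w - 9)*w = (-9 + w)*w = w*(-9 + w))
m = 83 (m = (-21 - 1*(-14)) - 6*(-9 - 6) = (-21 + 14) - 6*(-15) = -7 + 90 = 83)
(88 + 65)*m = (88 + 65)*83 = 153*83 = 12699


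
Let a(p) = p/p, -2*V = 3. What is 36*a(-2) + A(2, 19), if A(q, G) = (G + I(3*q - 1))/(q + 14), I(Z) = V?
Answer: 1187/32 ≈ 37.094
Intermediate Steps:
V = -3/2 (V = -½*3 = -3/2 ≈ -1.5000)
a(p) = 1
I(Z) = -3/2
A(q, G) = (-3/2 + G)/(14 + q) (A(q, G) = (G - 3/2)/(q + 14) = (-3/2 + G)/(14 + q))
36*a(-2) + A(2, 19) = 36*1 + (-3/2 + 19)/(14 + 2) = 36 + (35/2)/16 = 36 + (1/16)*(35/2) = 36 + 35/32 = 1187/32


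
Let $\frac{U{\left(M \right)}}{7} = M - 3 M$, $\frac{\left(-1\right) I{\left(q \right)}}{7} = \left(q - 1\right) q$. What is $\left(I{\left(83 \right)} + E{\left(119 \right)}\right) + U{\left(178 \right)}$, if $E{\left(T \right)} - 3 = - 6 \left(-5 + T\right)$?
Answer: $-50815$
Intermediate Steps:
$E{\left(T \right)} = 33 - 6 T$ ($E{\left(T \right)} = 3 - 6 \left(-5 + T\right) = 3 - \left(-30 + 6 T\right) = 33 - 6 T$)
$I{\left(q \right)} = - 7 q \left(-1 + q\right)$ ($I{\left(q \right)} = - 7 \left(q - 1\right) q = - 7 \left(-1 + q\right) q = - 7 q \left(-1 + q\right)$)
$U{\left(M \right)} = - 14 M$ ($U{\left(M \right)} = 7 \left(M - 3 M\right) = 7 \left(- 2 M\right) = - 14 M$)
$\left(I{\left(83 \right)} + E{\left(119 \right)}\right) + U{\left(178 \right)} = \left(7 \cdot 83 \left(1 - 83\right) + \left(33 - 714\right)\right) - 2492 = \left(7 \cdot 83 \left(-82\right) - 681\right) - 2492 = \left(-47642 - 681\right) - 2492 = -48323 - 2492 = -50815$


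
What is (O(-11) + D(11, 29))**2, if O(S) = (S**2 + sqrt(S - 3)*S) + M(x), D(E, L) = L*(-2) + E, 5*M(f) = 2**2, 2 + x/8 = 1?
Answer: 97526/25 - 8228*I*sqrt(14)/5 ≈ 3901.0 - 6157.3*I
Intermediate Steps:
x = -8 (x = -16 + 8*1 = -16 + 8 = -8)
M(f) = 4/5 (M(f) = (1/5)*2**2 = (1/5)*4 = 4/5)
D(E, L) = E - 2*L (D(E, L) = -2*L + E = E - 2*L)
O(S) = 4/5 + S**2 + S*sqrt(-3 + S) (O(S) = (S**2 + sqrt(S - 3)*S) + 4/5 = (S**2 + sqrt(-3 + S)*S) + 4/5 = (S**2 + S*sqrt(-3 + S)) + 4/5 = 4/5 + S**2 + S*sqrt(-3 + S))
(O(-11) + D(11, 29))**2 = ((4/5 + (-11)**2 - 11*sqrt(-3 - 11)) + (11 - 2*29))**2 = ((4/5 + 121 - 11*I*sqrt(14)) + (11 - 58))**2 = ((4/5 + 121 - 11*I*sqrt(14)) - 47)**2 = ((609/5 - 11*I*sqrt(14)) - 47)**2 = (374/5 - 11*I*sqrt(14))**2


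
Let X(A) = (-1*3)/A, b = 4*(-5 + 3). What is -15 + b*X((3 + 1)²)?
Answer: -27/2 ≈ -13.500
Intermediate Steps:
b = -8 (b = 4*(-2) = -8)
X(A) = -3/A
-15 + b*X((3 + 1)²) = -15 - (-24)/((3 + 1)²) = -15 - (-24)/(4²) = -15 - (-24)/16 = -15 - 8*(-3/16) = -15 + 3/2 = -27/2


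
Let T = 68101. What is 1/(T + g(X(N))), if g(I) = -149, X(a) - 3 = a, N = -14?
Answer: 1/67952 ≈ 1.4716e-5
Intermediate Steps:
X(a) = 3 + a
1/(T + g(X(N))) = 1/(68101 - 149) = 1/67952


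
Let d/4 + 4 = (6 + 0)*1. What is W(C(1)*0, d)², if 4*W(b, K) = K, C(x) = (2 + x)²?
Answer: 4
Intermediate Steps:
d = 8 (d = -16 + 4*((6 + 0)*1) = -16 + 4*(6*1) = -16 + 4*6 = -16 + 24 = 8)
W(b, K) = K/4
W(C(1)*0, d)² = ((¼)*8)² = 2² = 4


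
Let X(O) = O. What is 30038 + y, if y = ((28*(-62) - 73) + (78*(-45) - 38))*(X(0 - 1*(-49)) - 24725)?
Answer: 132219370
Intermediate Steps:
y = 132189332 (y = ((28*(-62) - 73) + (78*(-45) - 38))*((0 - 1*(-49)) - 24725) = ((-1736 - 73) + (-3510 - 38))*((0 + 49) - 24725) = (-1809 - 3548)*(49 - 24725) = -5357*(-24676) = 132189332)
30038 + y = 30038 + 132189332 = 132219370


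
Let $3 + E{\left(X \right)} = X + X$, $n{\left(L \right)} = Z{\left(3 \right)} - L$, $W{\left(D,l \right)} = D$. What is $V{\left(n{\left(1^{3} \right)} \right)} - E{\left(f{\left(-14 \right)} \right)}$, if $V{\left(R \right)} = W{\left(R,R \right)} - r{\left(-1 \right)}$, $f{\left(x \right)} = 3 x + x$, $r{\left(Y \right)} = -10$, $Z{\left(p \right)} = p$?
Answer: $127$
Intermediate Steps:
$f{\left(x \right)} = 4 x$
$n{\left(L \right)} = 3 - L$
$E{\left(X \right)} = -3 + 2 X$ ($E{\left(X \right)} = -3 + \left(X + X\right) = -3 + 2 X$)
$V{\left(R \right)} = 10 + R$ ($V{\left(R \right)} = R - -10 = R + 10 = 10 + R$)
$V{\left(n{\left(1^{3} \right)} \right)} - E{\left(f{\left(-14 \right)} \right)} = \left(10 + \left(3 - 1^{3}\right)\right) - \left(-3 + 2 \cdot 4 \left(-14\right)\right) = \left(10 + \left(3 - 1\right)\right) - \left(-3 + 2 \left(-56\right)\right) = \left(10 + \left(3 - 1\right)\right) - \left(-3 - 112\right) = \left(10 + 2\right) - -115 = 12 + 115 = 127$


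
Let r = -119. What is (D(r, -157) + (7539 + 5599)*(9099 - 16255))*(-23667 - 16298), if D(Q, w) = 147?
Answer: 3757324701665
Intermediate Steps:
(D(r, -157) + (7539 + 5599)*(9099 - 16255))*(-23667 - 16298) = (147 + (7539 + 5599)*(9099 - 16255))*(-23667 - 16298) = (147 + 13138*(-7156))*(-39965) = (147 - 94015528)*(-39965) = -94015381*(-39965) = 3757324701665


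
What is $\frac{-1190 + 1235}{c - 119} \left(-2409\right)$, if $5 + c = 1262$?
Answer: $- \frac{108405}{1138} \approx -95.259$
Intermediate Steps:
$c = 1257$ ($c = -5 + 1262 = 1257$)
$\frac{-1190 + 1235}{c - 119} \left(-2409\right) = \frac{-1190 + 1235}{1257 - 119} \left(-2409\right) = \frac{45}{1138} \left(-2409\right) = - \frac{108405}{1138}$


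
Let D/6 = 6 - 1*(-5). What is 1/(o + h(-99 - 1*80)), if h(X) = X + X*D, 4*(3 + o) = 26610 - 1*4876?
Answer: -2/13125 ≈ -0.00015238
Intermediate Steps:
D = 66 (D = 6*(6 - 1*(-5)) = 6*(6 + 5) = 6*11 = 66)
o = 10861/2 (o = -3 + (26610 - 1*4876)/4 = -3 + (26610 - 4876)/4 = -3 + (¼)*21734 = -3 + 10867/2 = 10861/2 ≈ 5430.5)
h(X) = 67*X (h(X) = X + X*66 = X + 66*X = 67*X)
1/(o + h(-99 - 1*80)) = 1/(10861/2 + 67*(-99 - 1*80)) = 1/(10861/2 + 67*(-99 - 80)) = 1/(10861/2 + 67*(-179)) = 1/(10861/2 - 11993) = 1/(-13125/2) = -2/13125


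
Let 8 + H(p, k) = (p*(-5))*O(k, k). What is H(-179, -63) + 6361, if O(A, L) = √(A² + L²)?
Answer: 6353 + 56385*√2 ≈ 86093.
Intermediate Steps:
H(p, k) = -8 - 5*p*√2*√(k²) (H(p, k) = -8 + (p*(-5))*√(k² + k²) = -8 + (-5*p)*√(2*k²) = -8 + (-5*p)*(√2*√(k²)) = -8 - 5*p*√2*√(k²))
H(-179, -63) + 6361 = (-8 - 5*(-179)*√2*√((-63)²)) + 6361 = (-8 - 5*(-179)*√2*√3969) + 6361 = (-8 - 5*(-179)*√2*63) + 6361 = (-8 + 56385*√2) + 6361 = 6353 + 56385*√2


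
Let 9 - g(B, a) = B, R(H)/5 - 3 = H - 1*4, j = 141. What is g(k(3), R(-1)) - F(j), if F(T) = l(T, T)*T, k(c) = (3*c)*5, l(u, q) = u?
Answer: -19917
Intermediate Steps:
k(c) = 15*c
R(H) = -5 + 5*H (R(H) = 15 + 5*(H - 1*4) = 15 + 5*(H - 4) = 15 + 5*(-4 + H) = 15 + (-20 + 5*H) = -5 + 5*H)
g(B, a) = 9 - B
F(T) = T**2 (F(T) = T*T = T**2)
g(k(3), R(-1)) - F(j) = (9 - 15*3) - 1*141**2 = (9 - 1*45) - 1*19881 = (9 - 45) - 19881 = -36 - 19881 = -19917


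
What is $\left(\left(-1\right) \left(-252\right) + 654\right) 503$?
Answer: $455718$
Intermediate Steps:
$\left(\left(-1\right) \left(-252\right) + 654\right) 503 = \left(252 + 654\right) 503 = 906 \cdot 503 = 455718$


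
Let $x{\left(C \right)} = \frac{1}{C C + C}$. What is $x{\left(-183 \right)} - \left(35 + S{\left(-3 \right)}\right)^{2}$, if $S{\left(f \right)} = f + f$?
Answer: $- \frac{28010345}{33306} \approx -841.0$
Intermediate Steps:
$S{\left(f \right)} = 2 f$
$x{\left(C \right)} = \frac{1}{C + C^{2}}$ ($x{\left(C \right)} = \frac{1}{C^{2} + C} = \frac{1}{C + C^{2}}$)
$x{\left(-183 \right)} - \left(35 + S{\left(-3 \right)}\right)^{2} = \frac{1}{\left(-183\right) \left(1 - 183\right)} - \left(35 + 2 \left(-3\right)\right)^{2} = - \frac{1}{183 \left(-182\right)} - \left(35 - 6\right)^{2} = \left(- \frac{1}{183}\right) \left(- \frac{1}{182}\right) - 29^{2} = \frac{1}{33306} - 841 = - \frac{28010345}{33306}$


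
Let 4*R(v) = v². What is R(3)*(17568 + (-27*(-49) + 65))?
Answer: 42651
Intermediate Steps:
R(v) = v²/4
R(3)*(17568 + (-27*(-49) + 65)) = ((¼)*3²)*(17568 + (-27*(-49) + 65)) = ((¼)*9)*(17568 + (1323 + 65)) = 9*(17568 + 1388)/4 = (9/4)*18956 = 42651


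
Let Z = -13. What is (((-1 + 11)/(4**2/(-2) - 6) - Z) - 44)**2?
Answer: 49284/49 ≈ 1005.8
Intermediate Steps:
(((-1 + 11)/(4**2/(-2) - 6) - Z) - 44)**2 = (((-1 + 11)/(4**2/(-2) - 6) - 1*(-13)) - 44)**2 = ((10/(16*(-1/2) - 6) + 13) - 44)**2 = ((10/(-8 - 6) + 13) - 44)**2 = ((10/(-14) + 13) - 44)**2 = ((10*(-1/14) + 13) - 44)**2 = ((-5/7 + 13) - 44)**2 = (86/7 - 44)**2 = (-222/7)**2 = 49284/49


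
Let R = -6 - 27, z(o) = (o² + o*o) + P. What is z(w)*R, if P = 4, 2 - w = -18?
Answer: -26532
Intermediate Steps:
w = 20 (w = 2 - 1*(-18) = 2 + 18 = 20)
z(o) = 4 + 2*o² (z(o) = (o² + o*o) + 4 = (o² + o²) + 4 = 2*o² + 4 = 4 + 2*o²)
R = -33
z(w)*R = (4 + 2*20²)*(-33) = (4 + 2*400)*(-33) = (4 + 800)*(-33) = 804*(-33) = -26532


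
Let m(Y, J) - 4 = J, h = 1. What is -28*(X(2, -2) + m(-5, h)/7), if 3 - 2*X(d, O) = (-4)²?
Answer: 162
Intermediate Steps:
m(Y, J) = 4 + J
X(d, O) = -13/2 (X(d, O) = 3/2 - ½*(-4)² = 3/2 - ½*16 = 3/2 - 8 = -13/2)
-28*(X(2, -2) + m(-5, h)/7) = -28*(-13/2 + (4 + 1)/7) = -28*(-13/2 + 5*(⅐)) = -28*(-13/2 + 5/7) = -28*(-81/14) = 162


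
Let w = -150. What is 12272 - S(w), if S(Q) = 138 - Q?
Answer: 11984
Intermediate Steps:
12272 - S(w) = 12272 - (138 - 1*(-150)) = 12272 - (138 + 150) = 12272 - 1*288 = 12272 - 288 = 11984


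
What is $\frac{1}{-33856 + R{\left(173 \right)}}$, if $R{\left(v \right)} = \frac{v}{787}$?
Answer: $- \frac{787}{26644499} \approx -2.9537 \cdot 10^{-5}$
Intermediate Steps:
$R{\left(v \right)} = \frac{v}{787}$ ($R{\left(v \right)} = v \frac{1}{787} = \frac{v}{787}$)
$\frac{1}{-33856 + R{\left(173 \right)}} = \frac{1}{-33856 + \frac{1}{787} \cdot 173} = \frac{1}{-33856 + \frac{173}{787}} = \frac{1}{- \frac{26644499}{787}} = - \frac{787}{26644499}$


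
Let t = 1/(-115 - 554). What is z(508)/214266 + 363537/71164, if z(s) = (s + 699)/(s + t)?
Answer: 4412046953465459/863676126057004 ≈ 5.1085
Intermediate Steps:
t = -1/669 (t = 1/(-669) = -1/669 ≈ -0.0014948)
z(s) = (699 + s)/(-1/669 + s) (z(s) = (s + 699)/(s - 1/669) = (699 + s)/(-1/669 + s))
z(508)/214266 + 363537/71164 = (669*(699 + 508)/(-1 + 669*508))/214266 + 363537/71164 = (669*1207/(-1 + 339852))*(1/214266) + 363537*(1/71164) = (669*1207/339851)*(1/214266) + 363537/71164 = (669*(1/339851)*1207)*(1/214266) + 363537/71164 = (807483/339851)*(1/214266) + 363537/71164 = 269161/24272838122 + 363537/71164 = 4412046953465459/863676126057004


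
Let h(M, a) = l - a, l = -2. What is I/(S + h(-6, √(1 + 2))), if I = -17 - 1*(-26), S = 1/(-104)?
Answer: -195624/11233 + 97344*√3/11233 ≈ -2.4053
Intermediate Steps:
h(M, a) = -2 - a
S = -1/104 ≈ -0.0096154
I = 9 (I = -17 + 26 = 9)
I/(S + h(-6, √(1 + 2))) = 9/(-1/104 + (-2 - √(1 + 2))) = 9/(-1/104 + (-2 - √3)) = 9/(-209/104 - √3)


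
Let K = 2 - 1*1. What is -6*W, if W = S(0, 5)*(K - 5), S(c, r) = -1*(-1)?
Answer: 24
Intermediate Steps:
S(c, r) = 1
K = 1 (K = 2 - 1 = 1)
W = -4 (W = 1*(1 - 5) = 1*(-4) = -4)
-6*W = -6*(-4) = 24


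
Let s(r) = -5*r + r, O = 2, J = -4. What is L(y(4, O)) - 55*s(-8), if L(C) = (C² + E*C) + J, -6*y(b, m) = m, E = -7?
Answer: -15854/9 ≈ -1761.6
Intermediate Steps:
y(b, m) = -m/6
L(C) = -4 + C² - 7*C (L(C) = (C² - 7*C) - 4 = -4 + C² - 7*C)
s(r) = -4*r
L(y(4, O)) - 55*s(-8) = (-4 + (-⅙*2)² - (-7)*2/6) - (-220)*(-8) = (-4 + (-⅓)² - 7*(-⅓)) - 55*32 = (-4 + ⅑ + 7/3) - 1760 = -14/9 - 1760 = -15854/9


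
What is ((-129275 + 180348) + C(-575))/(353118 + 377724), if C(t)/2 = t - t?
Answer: 51073/730842 ≈ 0.069882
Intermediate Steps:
C(t) = 0 (C(t) = 2*(t - t) = 2*0 = 0)
((-129275 + 180348) + C(-575))/(353118 + 377724) = ((-129275 + 180348) + 0)/(353118 + 377724) = (51073 + 0)/730842 = 51073*(1/730842) = 51073/730842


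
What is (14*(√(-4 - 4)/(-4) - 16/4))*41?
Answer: -2296 - 287*I*√2 ≈ -2296.0 - 405.88*I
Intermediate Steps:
(14*(√(-4 - 4)/(-4) - 16/4))*41 = (14*(√(-8)*(-¼) - 16*¼))*41 = (14*((2*I*√2)*(-¼) - 4))*41 = (14*(-I*√2/2 - 4))*41 = (14*(-4 - I*√2/2))*41 = (-56 - 7*I*√2)*41 = -2296 - 287*I*√2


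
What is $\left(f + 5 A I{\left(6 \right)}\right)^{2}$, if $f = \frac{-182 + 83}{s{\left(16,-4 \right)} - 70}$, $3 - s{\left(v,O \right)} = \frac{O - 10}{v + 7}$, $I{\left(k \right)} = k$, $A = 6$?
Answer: $\frac{8533879641}{259081} \approx 32939.0$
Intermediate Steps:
$s{\left(v,O \right)} = 3 - \frac{-10 + O}{7 + v}$ ($s{\left(v,O \right)} = 3 - \frac{O - 10}{v + 7} = 3 - \frac{-10 + O}{7 + v}$)
$f = \frac{759}{509}$ ($f = \frac{-182 + 83}{\frac{31 - -4 + 3 \cdot 16}{7 + 16} - 70} = - \frac{99}{\frac{31 + 4 + 48}{23} - 70} = - \frac{99}{\frac{1}{23} \cdot 83 - 70} = - \frac{99}{\frac{83}{23} - 70} = - \frac{99}{- \frac{1527}{23}} = \left(-99\right) \left(- \frac{23}{1527}\right) = \frac{759}{509} \approx 1.4912$)
$\left(f + 5 A I{\left(6 \right)}\right)^{2} = \left(\frac{759}{509} + 5 \cdot 6 \cdot 6\right)^{2} = \left(\frac{759}{509} + 30 \cdot 6\right)^{2} = \left(\frac{759}{509} + 180\right)^{2} = \left(\frac{92379}{509}\right)^{2} = \frac{8533879641}{259081}$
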